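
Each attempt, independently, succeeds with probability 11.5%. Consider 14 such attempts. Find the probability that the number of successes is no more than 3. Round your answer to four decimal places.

0.9319

X ~ Binomial(14, 0.115); P(X ≤ 3) = Σ C(14,k) p^k (1−p)^(14−k) over k:
  k=0: C(14,0)·0.115^0·0.885^14 = 0.180803
  k=1: C(14,1)·0.115^1·0.885^13 = 0.328919
  k=2: C(14,2)·0.115^2·0.885^12 = 0.277815
  k=3: C(14,3)·0.115^3·0.885^11 = 0.144401
Total = 0.931938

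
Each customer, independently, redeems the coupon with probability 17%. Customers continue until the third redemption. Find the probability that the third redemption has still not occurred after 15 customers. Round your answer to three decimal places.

0.518

Needing more than 15 customers ⇔ fewer than 3 successes in the first 15. With X ~ Binomial(15, 0.17), P(Y > 15) = P(X ≤ 2).
  k=0: C(15,0)·0.17^0·0.83^15 = 0.06112
  k=1: C(15,1)·0.17^1·0.83^14 = 0.18777
  k=2: C(15,2)·0.17^2·0.83^13 = 0.26922
P(X ≤ 2) = 0.51811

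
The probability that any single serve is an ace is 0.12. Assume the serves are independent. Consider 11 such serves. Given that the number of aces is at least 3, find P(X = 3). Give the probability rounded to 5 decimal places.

0.75039

X ~ Binomial(11, 0.12). Want P(X=3 | X≥3) = P(X=3) / P(X≥3).
P(X=3) = C(11,3)·0.12^3·0.88^8 = 0.1025390
P(X≥3) = 1 − 0.2450809 − 0.3676213 − 0.2506509 = 0.1366470
Ratio = 0.1025390 / 0.1366470 = 0.7503935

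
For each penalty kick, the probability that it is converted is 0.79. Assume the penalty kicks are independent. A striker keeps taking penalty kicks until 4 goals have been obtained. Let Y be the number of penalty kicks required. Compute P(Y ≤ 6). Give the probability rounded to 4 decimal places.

0.8885

Finishing within 6 penalty kicks ⇔ at least 4 successes in the first 6. With X ~ Binomial(6, 0.79), P(Y ≤ 6) = 1 − P(X ≤ 3).
  k=0: C(6,0)·0.79^0·0.21^6 = 0.000086
  k=1: C(6,1)·0.79^1·0.21^5 = 0.001936
  k=2: C(6,2)·0.79^2·0.21^4 = 0.018206
  k=3: C(6,3)·0.79^3·0.21^3 = 0.091321
1 − 0.111549 = 0.888451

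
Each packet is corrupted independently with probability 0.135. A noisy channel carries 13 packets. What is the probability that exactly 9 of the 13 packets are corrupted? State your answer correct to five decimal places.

0.00001

X ~ Binomial(n=13, p=0.135).
P(X=9) = C(13,9) · p^9 · (1−p)^4
= 715 · 1.4894e-08 · 0.55984 = 0.0000060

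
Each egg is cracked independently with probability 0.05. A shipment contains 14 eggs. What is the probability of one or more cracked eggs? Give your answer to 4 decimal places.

0.5123

P(at least one) = 1 − P(none) = 1 − (1 − 0.05)^14
= 1 − 0.487675 = 0.512325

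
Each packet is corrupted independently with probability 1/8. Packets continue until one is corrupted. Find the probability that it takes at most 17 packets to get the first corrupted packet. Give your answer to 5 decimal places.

Y = number of packets to the first success; geometric, p = 0.125.
P(Y ≤ 17) = 1 − (1−p)^17 = 1 − 0.1033087 = 0.8966913

0.89669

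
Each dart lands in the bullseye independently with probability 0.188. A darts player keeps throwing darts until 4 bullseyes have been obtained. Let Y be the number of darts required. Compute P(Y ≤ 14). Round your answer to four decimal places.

Finishing within 14 darts ⇔ at least 4 successes in the first 14. With X ~ Binomial(14, 0.188), P(Y ≤ 14) = 1 − P(X ≤ 3).
  k=0: C(14,0)·0.188^0·0.812^14 = 0.054173
  k=1: C(14,1)·0.188^1·0.812^13 = 0.175596
  k=2: C(14,2)·0.188^2·0.812^12 = 0.264259
  k=3: C(14,3)·0.188^3·0.812^11 = 0.244732
1 − 0.738760 = 0.261240

0.2612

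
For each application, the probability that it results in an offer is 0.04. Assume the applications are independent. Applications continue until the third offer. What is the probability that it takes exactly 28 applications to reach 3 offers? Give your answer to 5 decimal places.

0.00810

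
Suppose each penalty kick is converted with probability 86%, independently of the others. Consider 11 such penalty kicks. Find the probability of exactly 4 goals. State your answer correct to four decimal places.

X ~ Binomial(n=11, p=0.86).
P(X=4) = C(11,4) · p^4 · (1−p)^7
= 330 · 0.54701 · 1.0541e-06 = 0.000190

0.0002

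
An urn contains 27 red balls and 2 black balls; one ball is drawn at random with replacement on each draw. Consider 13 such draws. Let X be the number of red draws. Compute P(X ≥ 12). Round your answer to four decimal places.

0.7753

X ~ Binomial(13, 0.931034); P(X ≥ 12) = Σ C(13,k) p^k (1−p)^(13−k) over k:
  k=12: C(13,12)·0.931034^12·0.068966^1 = 0.380333
  k=13: C(13,13)·0.931034^13·0.068966^0 = 0.394962
Total = 0.775295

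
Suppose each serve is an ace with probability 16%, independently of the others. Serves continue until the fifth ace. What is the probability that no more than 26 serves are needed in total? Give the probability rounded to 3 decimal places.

0.405

Finishing within 26 serves ⇔ at least 5 successes in the first 26. With X ~ Binomial(26, 0.16), P(Y ≤ 26) = 1 − P(X ≤ 4).
  k=0: C(26,0)·0.16^0·0.84^26 = 0.01075
  k=1: C(26,1)·0.16^1·0.84^25 = 0.05322
  k=2: C(26,2)·0.16^2·0.84^24 = 0.12671
  k=3: C(26,3)·0.16^3·0.84^23 = 0.19309
  k=4: C(26,4)·0.16^4·0.84^22 = 0.21148
1 − 0.59525 = 0.40475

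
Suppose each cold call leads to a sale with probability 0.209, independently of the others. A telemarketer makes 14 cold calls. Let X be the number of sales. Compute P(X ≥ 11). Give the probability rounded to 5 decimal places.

0.00001

X ~ Binomial(14, 0.209); P(X ≥ 11) = Σ C(14,k) p^k (1−p)^(14−k) over k:
  k=11: C(14,11)·0.209^11·0.791^3 = 0.0000060
  k=12: C(14,12)·0.209^12·0.791^2 = 0.0000004
  k=13: C(14,13)·0.209^13·0.791^1 = 0.0000000
  k=14: C(14,14)·0.209^14·0.791^0 = 0.0000000
Total = 0.0000064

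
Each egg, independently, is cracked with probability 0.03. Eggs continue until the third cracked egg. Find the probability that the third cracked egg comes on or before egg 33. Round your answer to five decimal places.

0.07564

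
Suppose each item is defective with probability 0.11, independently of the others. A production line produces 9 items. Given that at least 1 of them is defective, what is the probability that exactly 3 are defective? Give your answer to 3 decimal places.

0.086

X ~ Binomial(9, 0.11). Want P(X=3 | X≥1) = P(X=3) / P(X≥1).
P(X=3) = C(9,3)·0.11^3·0.89^6 = 0.05556
P(X≥1) = 1 − 0.35036 = 0.64964
Ratio = 0.05556 / 0.64964 = 0.08553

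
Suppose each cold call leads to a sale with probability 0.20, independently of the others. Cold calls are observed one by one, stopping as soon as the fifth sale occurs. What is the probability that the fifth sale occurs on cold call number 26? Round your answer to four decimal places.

0.0373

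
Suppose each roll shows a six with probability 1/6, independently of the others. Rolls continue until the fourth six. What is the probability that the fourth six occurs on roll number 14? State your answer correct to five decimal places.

0.03564

Y = trial on which the fourth success occurs; negative binomial, r=4, p=0.166667.
P(Y=14) = C(13,3) · p^4 · (1−p)^10
= 286 · 0.0007716 · 0.16151 = 0.0356409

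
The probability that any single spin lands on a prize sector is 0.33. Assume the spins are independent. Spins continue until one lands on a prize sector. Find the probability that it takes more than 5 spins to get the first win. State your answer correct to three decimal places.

0.135

Y = number of spins to the first success; geometric, p = 0.33.
P(Y > 5) = P(first 5 all fail) = (1−p)^5 = 0.13501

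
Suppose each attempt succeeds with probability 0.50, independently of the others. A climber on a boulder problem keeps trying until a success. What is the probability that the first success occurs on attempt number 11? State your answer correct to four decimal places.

Geometric (trials to first success), p = 0.50.
P(Y = 11) = (1−p)^10 · p = 0.00097656 · 0.50 = 0.000488

0.0005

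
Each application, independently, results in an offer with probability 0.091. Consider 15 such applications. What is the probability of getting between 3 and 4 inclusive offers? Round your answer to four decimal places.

0.1419

X ~ Binomial(15, 0.091); P(3 ≤ X ≤ 4) = Σ C(15,k) p^k (1−p)^(15−k) over k:
  k=3: C(15,3)·0.091^3·0.909^12 = 0.109119
  k=4: C(15,4)·0.091^4·0.909^11 = 0.032772
Total = 0.141891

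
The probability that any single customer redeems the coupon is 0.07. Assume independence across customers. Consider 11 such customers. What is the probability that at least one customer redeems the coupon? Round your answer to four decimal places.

P(at least one) = 1 − P(none) = 1 − (1 − 0.07)^11
= 1 − 0.450104 = 0.549896

0.5499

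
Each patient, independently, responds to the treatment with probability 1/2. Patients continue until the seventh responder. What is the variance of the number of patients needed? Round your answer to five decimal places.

Y = total patients until the seventh success; negative binomial with r=7, p=0.50.
Var(Y) = r(1−p)/p² = 7·0.50 / 0.50² = 14.0000000

14.00000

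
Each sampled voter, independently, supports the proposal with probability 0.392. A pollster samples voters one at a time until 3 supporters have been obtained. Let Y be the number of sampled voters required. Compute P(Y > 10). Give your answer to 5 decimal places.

0.18053

Needing more than 10 sampled voters ⇔ fewer than 3 successes in the first 10. With X ~ Binomial(10, 0.392), P(Y > 10) = P(X ≤ 2).
  k=0: C(10,0)·0.392^0·0.608^10 = 0.0069030
  k=1: C(10,1)·0.392^1·0.608^9 = 0.0445060
  k=2: C(10,2)·0.392^2·0.608^8 = 0.1291259
P(X ≤ 2) = 0.1805348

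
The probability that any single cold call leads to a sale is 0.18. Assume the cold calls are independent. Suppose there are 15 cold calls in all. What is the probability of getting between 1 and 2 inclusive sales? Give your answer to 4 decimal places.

X ~ Binomial(15, 0.18); P(1 ≤ X ≤ 2) = Σ C(15,k) p^k (1−p)^(15−k) over k:
  k=1: C(15,1)·0.18^1·0.82^14 = 0.167787
  k=2: C(15,2)·0.18^2·0.82^13 = 0.257819
Total = 0.425605

0.4256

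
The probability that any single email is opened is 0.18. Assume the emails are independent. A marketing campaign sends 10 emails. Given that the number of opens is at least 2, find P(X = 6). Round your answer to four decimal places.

0.0058

X ~ Binomial(10, 0.18). Want P(X=6 | X≥2) = P(X=6) / P(X≥2).
P(X=6) = C(10,6)·0.18^6·0.82^4 = 0.003229
P(X≥2) = 1 − 0.137448 − 0.301715 = 0.560837
Ratio = 0.003229 / 0.560837 = 0.005758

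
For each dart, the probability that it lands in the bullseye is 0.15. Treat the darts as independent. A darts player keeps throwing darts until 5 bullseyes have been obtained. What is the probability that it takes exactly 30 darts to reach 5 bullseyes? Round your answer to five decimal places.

0.03102

Y = trial on which the fifth success occurs; negative binomial, r=5, p=0.15.
P(Y=30) = C(29,4) · p^5 · (1−p)^25
= 23751 · 7.5937e-05 · 0.017198 = 0.0310178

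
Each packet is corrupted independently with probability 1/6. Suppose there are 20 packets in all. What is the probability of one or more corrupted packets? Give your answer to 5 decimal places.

P(at least one) = 1 − P(none) = 1 − (1 − 0.166667)^20
= 1 − 0.0260841 = 0.9739159

0.97392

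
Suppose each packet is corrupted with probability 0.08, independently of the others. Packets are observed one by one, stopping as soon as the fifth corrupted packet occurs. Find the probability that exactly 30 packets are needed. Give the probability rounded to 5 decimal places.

Y = trial on which the fifth success occurs; negative binomial, r=5, p=0.08.
P(Y=30) = C(29,4) · p^5 · (1−p)^25
= 23751 · 3.2768e-06 · 0.12436 = 0.0096789

0.00968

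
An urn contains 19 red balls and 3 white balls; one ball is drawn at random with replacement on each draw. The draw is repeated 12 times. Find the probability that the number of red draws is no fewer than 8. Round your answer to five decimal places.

X ~ Binomial(12, 0.863636); P(X ≥ 8) = Σ C(12,k) p^k (1−p)^(12−k) over k:
  k=8: C(12,8)·0.863636^8·0.136364^4 = 0.0529721
  k=9: C(12,9)·0.863636^9·0.136364^3 = 0.1491065
  k=10: C(12,10)·0.863636^10·0.136364^2 = 0.2833024
  k=11: C(12,11)·0.863636^11·0.136364^1 = 0.3262270
  k=12: C(12,12)·0.863636^12·0.136364^0 = 0.1721754
Total = 0.9837834

0.98378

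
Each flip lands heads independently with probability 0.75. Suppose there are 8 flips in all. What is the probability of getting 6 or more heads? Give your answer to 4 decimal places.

X ~ Binomial(8, 0.75); P(X ≥ 6) = Σ C(8,k) p^k (1−p)^(8−k) over k:
  k=6: C(8,6)·0.75^6·0.25^2 = 0.311462
  k=7: C(8,7)·0.75^7·0.25^1 = 0.266968
  k=8: C(8,8)·0.75^8·0.25^0 = 0.100113
Total = 0.678543

0.6785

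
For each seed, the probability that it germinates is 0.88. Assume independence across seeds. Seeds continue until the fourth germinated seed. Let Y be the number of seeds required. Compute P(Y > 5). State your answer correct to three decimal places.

Needing more than 5 seeds ⇔ fewer than 4 successes in the first 5. With X ~ Binomial(5, 0.88), P(Y > 5) = P(X ≤ 3).
  k=0: C(5,0)·0.88^0·0.12^5 = 0.00002
  k=1: C(5,1)·0.88^1·0.12^4 = 0.00091
  k=2: C(5,2)·0.88^2·0.12^3 = 0.01338
  k=3: C(5,3)·0.88^3·0.12^2 = 0.09813
P(X ≤ 3) = 0.11245

0.112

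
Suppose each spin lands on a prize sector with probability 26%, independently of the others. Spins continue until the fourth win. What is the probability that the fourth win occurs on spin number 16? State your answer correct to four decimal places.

Y = trial on which the fourth success occurs; negative binomial, r=4, p=0.26.
P(Y=16) = C(15,3) · p^4 · (1−p)^12
= 455 · 0.0045698 · 0.026964 = 0.056064

0.0561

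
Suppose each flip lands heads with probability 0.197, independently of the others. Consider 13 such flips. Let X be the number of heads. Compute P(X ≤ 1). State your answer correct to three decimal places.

X ~ Binomial(13, 0.197); P(X ≤ 1) = Σ C(13,k) p^k (1−p)^(13−k) over k:
  k=0: C(13,0)·0.197^0·0.803^13 = 0.05772
  k=1: C(13,1)·0.197^1·0.803^12 = 0.18408
Total = 0.24179

0.242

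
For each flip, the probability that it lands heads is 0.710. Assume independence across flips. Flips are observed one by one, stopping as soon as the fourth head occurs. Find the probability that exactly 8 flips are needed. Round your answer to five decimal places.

0.06291

Y = trial on which the fourth success occurs; negative binomial, r=4, p=0.71.
P(Y=8) = C(7,3) · p^4 · (1−p)^4
= 35 · 0.25412 · 0.0070728 = 0.0629062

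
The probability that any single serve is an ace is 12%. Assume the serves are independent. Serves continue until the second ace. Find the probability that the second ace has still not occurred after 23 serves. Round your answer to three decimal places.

Needing more than 23 serves ⇔ fewer than 2 successes in the first 23. With X ~ Binomial(23, 0.12), P(Y > 23) = P(X ≤ 1).
  k=0: C(23,0)·0.12^0·0.88^23 = 0.05286
  k=1: C(23,1)·0.12^1·0.88^22 = 0.16578
P(X ≤ 1) = 0.21864

0.219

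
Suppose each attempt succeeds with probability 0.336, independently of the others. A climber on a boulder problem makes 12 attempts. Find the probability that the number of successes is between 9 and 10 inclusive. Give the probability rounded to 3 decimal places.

X ~ Binomial(12, 0.336); P(9 ≤ X ≤ 10) = Σ C(12,k) p^k (1−p)^(12−k) over k:
  k=9: C(12,9)·0.336^9·0.664^3 = 0.00352
  k=10: C(12,10)·0.336^10·0.664^2 = 0.00053
Total = 0.00405

0.004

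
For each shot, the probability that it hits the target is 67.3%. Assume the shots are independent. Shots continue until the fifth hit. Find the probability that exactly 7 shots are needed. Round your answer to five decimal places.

Y = trial on which the fifth success occurs; negative binomial, r=5, p=0.673.
P(Y=7) = C(6,4) · p^5 · (1−p)^2
= 15 · 0.13806 · 0.10693 = 0.2214431

0.22144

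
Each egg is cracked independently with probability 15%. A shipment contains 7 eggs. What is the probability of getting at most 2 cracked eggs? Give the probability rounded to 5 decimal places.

0.92623

X ~ Binomial(7, 0.15); P(X ≤ 2) = Σ C(7,k) p^k (1−p)^(7−k) over k:
  k=0: C(7,0)·0.15^0·0.85^7 = 0.3205771
  k=1: C(7,1)·0.15^1·0.85^6 = 0.3960070
  k=2: C(7,2)·0.15^2·0.85^5 = 0.2096508
Total = 0.9262348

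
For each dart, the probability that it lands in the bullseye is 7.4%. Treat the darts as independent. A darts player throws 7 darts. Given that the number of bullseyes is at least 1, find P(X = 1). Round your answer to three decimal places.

0.785

X ~ Binomial(7, 0.074). Want P(X=1 | X≥1) = P(X=1) / P(X≥1).
P(X=1) = C(7,1)·0.074^1·0.926^6 = 0.32658
P(X≥1) = 1 − 0.58382 = 0.41618
Ratio = 0.32658 / 0.41618 = 0.78471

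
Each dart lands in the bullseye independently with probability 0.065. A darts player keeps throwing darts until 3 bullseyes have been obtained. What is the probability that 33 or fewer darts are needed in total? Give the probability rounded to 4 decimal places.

0.3637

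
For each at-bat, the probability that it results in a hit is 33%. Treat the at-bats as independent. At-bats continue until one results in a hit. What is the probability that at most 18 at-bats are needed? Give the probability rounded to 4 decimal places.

Y = number of at-bats to the first success; geometric, p = 0.33.
P(Y ≤ 18) = 1 − (1−p)^18 = 1 − 0.000740 = 0.999260

0.9993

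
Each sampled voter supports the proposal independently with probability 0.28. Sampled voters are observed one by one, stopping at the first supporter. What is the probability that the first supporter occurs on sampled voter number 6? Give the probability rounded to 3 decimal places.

Geometric (trials to first success), p = 0.28.
P(Y = 6) = (1−p)^5 · p = 0.19349 · 0.28 = 0.05418

0.054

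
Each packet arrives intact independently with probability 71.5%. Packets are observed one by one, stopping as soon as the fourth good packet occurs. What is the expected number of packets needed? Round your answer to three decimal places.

5.594

Y = total packets until the fourth success; negative binomial with r=4, p=0.715.
E[Y] = r / p = 4 / 0.715 = 5.59441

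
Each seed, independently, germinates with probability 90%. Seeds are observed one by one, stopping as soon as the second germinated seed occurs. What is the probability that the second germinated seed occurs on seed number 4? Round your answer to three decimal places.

Y = trial on which the second success occurs; negative binomial, r=2, p=0.90.
P(Y=4) = C(3,1) · p^2 · (1−p)^2
= 3 · 0.81 · 0.01 = 0.02430

0.024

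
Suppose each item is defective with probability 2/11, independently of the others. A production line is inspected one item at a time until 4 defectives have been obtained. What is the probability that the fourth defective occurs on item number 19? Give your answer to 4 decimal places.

0.0440

Y = trial on which the fourth success occurs; negative binomial, r=4, p=0.181818.
P(Y=19) = C(18,3) · p^4 · (1−p)^15
= 816 · 0.0010928 · 0.049289 = 0.043953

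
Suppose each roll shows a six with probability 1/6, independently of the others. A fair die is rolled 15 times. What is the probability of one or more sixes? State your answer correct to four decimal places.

0.9351

P(at least one) = 1 − P(none) = 1 − (1 − 0.166667)^15
= 1 − 0.064905 = 0.935095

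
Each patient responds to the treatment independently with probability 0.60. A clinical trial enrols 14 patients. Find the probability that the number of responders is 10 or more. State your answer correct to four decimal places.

0.2793

X ~ Binomial(14, 0.60); P(X ≥ 10) = Σ C(14,k) p^k (1−p)^(14−k) over k:
  k=10: C(14,10)·0.60^10·0.40^4 = 0.154948
  k=11: C(14,11)·0.60^11·0.40^3 = 0.084517
  k=12: C(14,12)·0.60^12·0.40^2 = 0.031694
  k=13: C(14,13)·0.60^13·0.40^1 = 0.007314
  k=14: C(14,14)·0.60^14·0.40^0 = 0.000784
Total = 0.279257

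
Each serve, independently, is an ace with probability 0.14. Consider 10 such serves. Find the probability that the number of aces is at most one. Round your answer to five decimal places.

0.58156

X ~ Binomial(10, 0.14); P(X ≤ 1) = Σ C(10,k) p^k (1−p)^(10−k) over k:
  k=0: C(10,0)·0.14^0·0.86^10 = 0.2213016
  k=1: C(10,1)·0.14^1·0.86^9 = 0.3602584
Total = 0.5815600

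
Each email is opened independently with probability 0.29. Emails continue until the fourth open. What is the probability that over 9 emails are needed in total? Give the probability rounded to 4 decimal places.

0.7522

Needing more than 9 emails ⇔ fewer than 4 successes in the first 9. With X ~ Binomial(9, 0.29), P(Y > 9) = P(X ≤ 3).
  k=0: C(9,0)·0.29^0·0.71^9 = 0.045849
  k=1: C(9,1)·0.29^1·0.71^8 = 0.168542
  k=2: C(9,2)·0.29^2·0.71^7 = 0.275364
  k=3: C(9,3)·0.29^3·0.71^6 = 0.262436
P(X ≤ 3) = 0.752190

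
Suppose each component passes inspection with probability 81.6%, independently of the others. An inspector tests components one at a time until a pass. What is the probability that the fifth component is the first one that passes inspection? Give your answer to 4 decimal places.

Geometric (trials to first success), p = 0.816.
P(Y = 5) = (1−p)^4 · p = 0.0011462 · 0.816 = 0.000935

0.0009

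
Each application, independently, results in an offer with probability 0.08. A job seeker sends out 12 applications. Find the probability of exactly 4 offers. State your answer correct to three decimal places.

X ~ Binomial(n=12, p=0.08).
P(X=4) = C(12,4) · p^4 · (1−p)^8
= 495 · 4.096e-05 · 0.51322 = 0.01041

0.010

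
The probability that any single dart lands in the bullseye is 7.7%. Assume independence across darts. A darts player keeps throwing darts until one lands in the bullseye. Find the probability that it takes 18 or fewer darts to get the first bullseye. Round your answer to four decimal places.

0.7636

Y = number of darts to the first success; geometric, p = 0.077.
P(Y ≤ 18) = 1 − (1−p)^18 = 1 − 0.236391 = 0.763609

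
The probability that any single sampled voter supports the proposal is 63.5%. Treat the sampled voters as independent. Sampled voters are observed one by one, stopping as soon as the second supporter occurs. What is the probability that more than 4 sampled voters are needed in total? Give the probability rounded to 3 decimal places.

Needing more than 4 sampled voters ⇔ fewer than 2 successes in the first 4. With X ~ Binomial(4, 0.635), P(Y > 4) = P(X ≤ 1).
  k=0: C(4,0)·0.635^0·0.365^4 = 0.01775
  k=1: C(4,1)·0.635^1·0.365^3 = 0.12351
P(X ≤ 1) = 0.14126

0.141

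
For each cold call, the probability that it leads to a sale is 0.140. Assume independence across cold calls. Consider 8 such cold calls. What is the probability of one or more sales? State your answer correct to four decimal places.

P(at least one) = 1 − P(none) = 1 − (1 − 0.14)^8
= 1 − 0.299218 = 0.700782

0.7008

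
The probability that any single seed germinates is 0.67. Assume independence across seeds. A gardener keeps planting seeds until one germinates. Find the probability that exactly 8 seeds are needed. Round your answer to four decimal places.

0.0003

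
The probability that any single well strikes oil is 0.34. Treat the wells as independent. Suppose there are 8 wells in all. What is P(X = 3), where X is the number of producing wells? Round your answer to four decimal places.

0.2756

X ~ Binomial(n=8, p=0.34).
P(X=3) = C(8,3) · p^3 · (1−p)^5
= 56 · 0.039304 · 0.12523 = 0.275641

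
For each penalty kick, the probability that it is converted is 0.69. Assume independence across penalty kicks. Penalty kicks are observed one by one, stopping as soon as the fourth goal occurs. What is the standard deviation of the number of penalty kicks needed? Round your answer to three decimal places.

1.614

Y = total penalty kicks until the fourth success; negative binomial with r=4, p=0.69.
SD(Y) = √[r(1−p)/p²] = √(2.60449) = 1.61384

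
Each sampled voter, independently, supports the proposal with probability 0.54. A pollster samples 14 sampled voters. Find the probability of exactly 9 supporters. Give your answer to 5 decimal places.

0.16099

X ~ Binomial(n=14, p=0.54).
P(X=9) = C(14,9) · p^9 · (1−p)^5
= 2002 · 0.0039043 · 0.020596 = 0.1609893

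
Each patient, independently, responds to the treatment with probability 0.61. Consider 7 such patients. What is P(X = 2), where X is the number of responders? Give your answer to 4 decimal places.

0.0705

X ~ Binomial(n=7, p=0.61).
P(X=2) = C(7,2) · p^2 · (1−p)^5
= 21 · 0.3721 · 0.0090224 = 0.070502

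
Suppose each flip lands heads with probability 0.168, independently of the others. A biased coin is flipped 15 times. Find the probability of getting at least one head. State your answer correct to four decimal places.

P(at least one) = 1 − P(none) = 1 − (1 − 0.168)^15
= 1 − 0.063365 = 0.936635

0.9366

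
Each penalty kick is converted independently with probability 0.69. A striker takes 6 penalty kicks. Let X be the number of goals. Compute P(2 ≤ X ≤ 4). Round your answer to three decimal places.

0.588

X ~ Binomial(6, 0.69); P(2 ≤ X ≤ 4) = Σ C(6,k) p^k (1−p)^(6−k) over k:
  k=2: C(6,2)·0.69^2·0.31^4 = 0.06595
  k=3: C(6,3)·0.69^3·0.31^3 = 0.19573
  k=4: C(6,4)·0.69^4·0.31^2 = 0.32675
Total = 0.58843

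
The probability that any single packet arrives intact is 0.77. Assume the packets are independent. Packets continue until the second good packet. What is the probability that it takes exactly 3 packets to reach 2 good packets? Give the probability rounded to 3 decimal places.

0.273

Y = trial on which the second success occurs; negative binomial, r=2, p=0.77.
P(Y=3) = C(2,1) · p^2 · (1−p)^1
= 2 · 0.5929 · 0.23 = 0.27273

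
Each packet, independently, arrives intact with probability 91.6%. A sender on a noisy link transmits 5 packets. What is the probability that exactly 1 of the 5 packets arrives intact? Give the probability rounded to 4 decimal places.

X ~ Binomial(n=5, p=0.916).
P(X=1) = C(5,1) · p^1 · (1−p)^4
= 5 · 0.916 · 4.9787e-05 = 0.000228

0.0002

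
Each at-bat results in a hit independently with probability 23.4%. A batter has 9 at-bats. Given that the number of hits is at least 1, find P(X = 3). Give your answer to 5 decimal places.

0.23913

X ~ Binomial(9, 0.234). Want P(X=3 | X≥1) = P(X=3) / P(X≥1).
P(X=3) = C(9,3)·0.234^3·0.766^6 = 0.2174200
P(X≥1) = 1 − 0.0907944 = 0.9092056
Ratio = 0.2174200 / 0.9092056 = 0.2391318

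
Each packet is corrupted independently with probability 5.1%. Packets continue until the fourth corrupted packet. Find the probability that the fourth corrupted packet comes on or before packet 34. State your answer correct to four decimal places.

Finishing within 34 packets ⇔ at least 4 successes in the first 34. With X ~ Binomial(34, 0.051), P(Y ≤ 34) = 1 − P(X ≤ 3).
  k=0: C(34,0)·0.051^0·0.949^34 = 0.168675
  k=1: C(34,1)·0.051^1·0.949^33 = 0.308201
  k=2: C(34,2)·0.051^2·0.949^32 = 0.273289
  k=3: C(34,3)·0.051^3·0.949^31 = 0.156659
1 − 0.906824 = 0.093176

0.0932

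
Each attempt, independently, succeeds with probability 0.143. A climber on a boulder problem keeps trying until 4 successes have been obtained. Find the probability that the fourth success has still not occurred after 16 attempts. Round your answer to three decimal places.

0.814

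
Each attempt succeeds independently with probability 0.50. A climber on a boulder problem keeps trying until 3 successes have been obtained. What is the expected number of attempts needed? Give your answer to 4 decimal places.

Y = total attempts until the third success; negative binomial with r=3, p=0.50.
E[Y] = r / p = 3 / 0.50 = 6.000000

6.0000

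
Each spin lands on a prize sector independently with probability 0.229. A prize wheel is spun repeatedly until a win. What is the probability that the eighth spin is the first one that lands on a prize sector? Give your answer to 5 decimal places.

Geometric (trials to first success), p = 0.229.
P(Y = 8) = (1−p)^7 · p = 0.16195 · 0.229 = 0.0370865

0.03709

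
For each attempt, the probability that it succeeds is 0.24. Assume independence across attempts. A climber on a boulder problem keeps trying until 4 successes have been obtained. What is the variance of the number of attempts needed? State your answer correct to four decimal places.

52.7778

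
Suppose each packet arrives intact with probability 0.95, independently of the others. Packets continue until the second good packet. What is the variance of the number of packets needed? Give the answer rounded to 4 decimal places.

0.1108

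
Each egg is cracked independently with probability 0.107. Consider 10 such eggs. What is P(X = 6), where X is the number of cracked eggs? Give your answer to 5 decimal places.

X ~ Binomial(n=10, p=0.107).
P(X=6) = C(10,6) · p^6 · (1−p)^4
= 210 · 1.5007e-06 · 0.63592 = 0.0002004

0.00020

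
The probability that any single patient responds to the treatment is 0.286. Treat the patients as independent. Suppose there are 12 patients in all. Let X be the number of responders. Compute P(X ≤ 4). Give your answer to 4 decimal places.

X ~ Binomial(12, 0.286); P(X ≤ 4) = Σ C(12,k) p^k (1−p)^(12−k) over k:
  k=0: C(12,0)·0.286^0·0.714^12 = 0.017554
  k=1: C(12,1)·0.286^1·0.714^11 = 0.084378
  k=2: C(12,2)·0.286^2·0.714^10 = 0.185891
  k=3: C(12,3)·0.286^3·0.714^9 = 0.248202
  k=4: C(12,4)·0.286^4·0.714^8 = 0.223694
Total = 0.759719

0.7597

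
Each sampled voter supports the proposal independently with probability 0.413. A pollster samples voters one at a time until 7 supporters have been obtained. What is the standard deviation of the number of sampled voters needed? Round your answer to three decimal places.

4.908

Y = total sampled voters until the seventh success; negative binomial with r=7, p=0.413.
SD(Y) = √[r(1−p)/p²] = √(24.08996) = 4.90815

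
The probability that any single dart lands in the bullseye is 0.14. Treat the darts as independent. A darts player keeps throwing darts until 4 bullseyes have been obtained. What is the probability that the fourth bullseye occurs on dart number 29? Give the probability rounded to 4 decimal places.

0.0290

Y = trial on which the fourth success occurs; negative binomial, r=4, p=0.14.
P(Y=29) = C(28,3) · p^4 · (1−p)^25
= 3276 · 0.00038416 · 0.023039 = 0.028995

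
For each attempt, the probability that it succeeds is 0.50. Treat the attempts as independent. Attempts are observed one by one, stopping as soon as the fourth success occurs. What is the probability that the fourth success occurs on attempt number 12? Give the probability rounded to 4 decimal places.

0.0403

Y = trial on which the fourth success occurs; negative binomial, r=4, p=0.50.
P(Y=12) = C(11,3) · p^4 · (1−p)^8
= 165 · 0.0625 · 0.0039062 = 0.040283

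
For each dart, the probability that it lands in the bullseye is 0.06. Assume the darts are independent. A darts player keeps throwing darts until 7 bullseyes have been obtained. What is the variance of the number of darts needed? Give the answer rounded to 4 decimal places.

1827.7778

Y = total darts until the seventh success; negative binomial with r=7, p=0.06.
Var(Y) = r(1−p)/p² = 7·0.94 / 0.06² = 1827.777778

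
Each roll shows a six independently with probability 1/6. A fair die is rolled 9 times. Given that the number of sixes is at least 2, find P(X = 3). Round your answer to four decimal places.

X ~ Binomial(9, 0.166667). Want P(X=3 | X≥2) = P(X=3) / P(X≥2).
P(X=3) = C(9,3)·0.166667^3·0.833333^6 = 0.130238
P(X≥2) = 1 − 0.193807 − 0.348852 = 0.457341
Ratio = 0.130238 / 0.457341 = 0.284772

0.2848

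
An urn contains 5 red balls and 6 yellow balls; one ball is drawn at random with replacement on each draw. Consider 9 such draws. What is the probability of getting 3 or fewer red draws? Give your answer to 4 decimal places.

X ~ Binomial(9, 0.454545); P(X ≤ 3) = Σ C(9,k) p^k (1−p)^(9−k) over k:
  k=0: C(9,0)·0.454545^0·0.545455^9 = 0.004274
  k=1: C(9,1)·0.454545^1·0.545455^8 = 0.032054
  k=2: C(9,2)·0.454545^2·0.545455^7 = 0.106848
  k=3: C(9,3)·0.454545^3·0.545455^6 = 0.207760
Total = 0.350937

0.3509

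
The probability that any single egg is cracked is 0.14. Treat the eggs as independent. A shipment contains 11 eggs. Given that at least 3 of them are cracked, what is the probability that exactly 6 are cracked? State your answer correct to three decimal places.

X ~ Binomial(11, 0.14). Want P(X=6 | X≥3) = P(X=6) / P(X≥3).
P(X=6) = C(11,6)·0.14^6·0.86^5 = 0.00164
P(X≥3) = 1 − 0.19032 − 0.34080 − 0.27740 = 0.19148
Ratio = 0.00164 / 0.19148 = 0.00855

0.009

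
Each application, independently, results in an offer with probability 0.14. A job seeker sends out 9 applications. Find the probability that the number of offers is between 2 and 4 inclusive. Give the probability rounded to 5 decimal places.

X ~ Binomial(9, 0.14); P(2 ≤ X ≤ 4) = Σ C(9,k) p^k (1−p)^(9−k) over k:
  k=2: C(9,2)·0.14^2·0.86^7 = 0.2454979
  k=3: C(9,3)·0.14^3·0.86^6 = 0.0932511
  k=4: C(9,4)·0.14^4·0.86^5 = 0.0227706
Total = 0.3615196

0.36152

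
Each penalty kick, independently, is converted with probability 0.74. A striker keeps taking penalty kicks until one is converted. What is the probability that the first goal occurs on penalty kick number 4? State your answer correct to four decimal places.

0.0130

Geometric (trials to first success), p = 0.74.
P(Y = 4) = (1−p)^3 · p = 0.017576 · 0.74 = 0.013006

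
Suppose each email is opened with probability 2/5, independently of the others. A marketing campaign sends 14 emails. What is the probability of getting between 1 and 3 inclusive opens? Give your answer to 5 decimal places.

0.12353

X ~ Binomial(14, 0.40); P(1 ≤ X ≤ 3) = Σ C(14,k) p^k (1−p)^(14−k) over k:
  k=1: C(14,1)·0.40^1·0.60^13 = 0.0073140
  k=2: C(14,2)·0.40^2·0.60^12 = 0.0316940
  k=3: C(14,3)·0.40^3·0.60^11 = 0.0845172
Total = 0.1235251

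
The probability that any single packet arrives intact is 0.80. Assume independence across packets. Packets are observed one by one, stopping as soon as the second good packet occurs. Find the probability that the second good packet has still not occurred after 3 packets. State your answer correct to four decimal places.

0.1040

Needing more than 3 packets ⇔ fewer than 2 successes in the first 3. With X ~ Binomial(3, 0.80), P(Y > 3) = P(X ≤ 1).
  k=0: C(3,0)·0.80^0·0.20^3 = 0.008000
  k=1: C(3,1)·0.80^1·0.20^2 = 0.096000
P(X ≤ 1) = 0.104000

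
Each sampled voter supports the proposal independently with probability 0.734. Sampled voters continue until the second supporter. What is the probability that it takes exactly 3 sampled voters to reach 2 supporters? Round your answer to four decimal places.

Y = trial on which the second success occurs; negative binomial, r=2, p=0.734.
P(Y=3) = C(2,1) · p^2 · (1−p)^1
= 2 · 0.53876 · 0.266 = 0.286618

0.2866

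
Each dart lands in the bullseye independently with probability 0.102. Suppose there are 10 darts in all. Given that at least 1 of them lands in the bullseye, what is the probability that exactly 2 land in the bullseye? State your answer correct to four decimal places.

X ~ Binomial(10, 0.102). Want P(X=2 | X≥1) = P(X=2) / P(X≥1).
P(X=2) = C(10,2)·0.102^2·0.898^8 = 0.197981
P(X≥1) = 1 − 0.341007 = 0.658993
Ratio = 0.197981 / 0.658993 = 0.300430

0.3004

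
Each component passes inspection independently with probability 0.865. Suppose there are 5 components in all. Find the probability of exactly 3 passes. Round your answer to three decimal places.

0.118

X ~ Binomial(n=5, p=0.865).
P(X=3) = C(5,3) · p^3 · (1−p)^2
= 10 · 0.64721 · 0.018225 = 0.11795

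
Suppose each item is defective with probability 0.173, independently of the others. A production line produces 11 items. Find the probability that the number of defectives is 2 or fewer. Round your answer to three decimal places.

X ~ Binomial(11, 0.173); P(X ≤ 2) = Σ C(11,k) p^k (1−p)^(11−k) over k:
  k=0: C(11,0)·0.173^0·0.827^11 = 0.12375
  k=1: C(11,1)·0.173^1·0.827^10 = 0.28477
  k=2: C(11,2)·0.173^2·0.827^9 = 0.29785
Total = 0.70638

0.706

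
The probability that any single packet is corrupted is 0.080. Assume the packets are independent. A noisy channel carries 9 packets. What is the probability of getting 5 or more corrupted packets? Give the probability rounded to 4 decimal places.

0.0003

X ~ Binomial(9, 0.08); P(X ≥ 5) = Σ C(9,k) p^k (1−p)^(9−k) over k:
  k=5: C(9,5)·0.08^5·0.92^4 = 0.000296
  k=6: C(9,6)·0.08^6·0.92^3 = 0.000017
  k=7: C(9,7)·0.08^7·0.92^2 = 0.000001
  k=8: C(9,8)·0.08^8·0.92^1 = 0.000000
  k=9: C(9,9)·0.08^9·0.92^0 = 0.000000
Total = 0.000314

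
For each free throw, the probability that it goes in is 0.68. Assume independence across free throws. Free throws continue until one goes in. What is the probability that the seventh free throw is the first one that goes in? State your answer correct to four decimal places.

0.0007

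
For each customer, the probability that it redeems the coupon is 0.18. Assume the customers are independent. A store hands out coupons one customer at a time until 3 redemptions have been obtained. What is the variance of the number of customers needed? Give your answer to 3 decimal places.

Y = total customers until the third success; negative binomial with r=3, p=0.18.
Var(Y) = r(1−p)/p² = 3·0.82 / 0.18² = 75.92593

75.926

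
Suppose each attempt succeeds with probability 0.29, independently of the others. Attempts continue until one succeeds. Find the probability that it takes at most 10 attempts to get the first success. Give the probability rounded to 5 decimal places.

0.96745

Y = number of attempts to the first success; geometric, p = 0.29.
P(Y ≤ 10) = 1 − (1−p)^10 = 1 − 0.0325524 = 0.9674476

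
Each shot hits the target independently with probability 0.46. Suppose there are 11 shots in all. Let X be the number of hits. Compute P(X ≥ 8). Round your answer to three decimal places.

X ~ Binomial(11, 0.46); P(X ≥ 8) = Σ C(11,k) p^k (1−p)^(11−k) over k:
  k=8: C(11,8)·0.46^8·0.54^3 = 0.05209
  k=9: C(11,9)·0.46^9·0.54^2 = 0.01479
  k=10: C(11,10)·0.46^10·0.54^1 = 0.00252
  k=11: C(11,11)·0.46^11·0.54^0 = 0.00020
Total = 0.06959

0.070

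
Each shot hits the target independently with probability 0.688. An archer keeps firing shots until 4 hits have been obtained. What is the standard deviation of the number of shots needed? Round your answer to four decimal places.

Y = total shots until the fourth success; negative binomial with r=4, p=0.688.
SD(Y) = √[r(1−p)/p²] = √(2.636560) = 1.623749

1.6237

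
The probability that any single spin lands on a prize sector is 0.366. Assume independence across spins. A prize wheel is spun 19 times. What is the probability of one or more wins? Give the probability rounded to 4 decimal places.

0.9998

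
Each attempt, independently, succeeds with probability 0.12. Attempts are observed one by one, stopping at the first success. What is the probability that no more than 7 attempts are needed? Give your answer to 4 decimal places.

0.5913

Y = number of attempts to the first success; geometric, p = 0.12.
P(Y ≤ 7) = 1 − (1−p)^7 = 1 − 0.408676 = 0.591324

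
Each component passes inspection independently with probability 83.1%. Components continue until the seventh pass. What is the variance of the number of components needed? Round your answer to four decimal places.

1.7131

Y = total components until the seventh success; negative binomial with r=7, p=0.831.
Var(Y) = r(1−p)/p² = 7·0.169 / 0.831² = 1.713100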